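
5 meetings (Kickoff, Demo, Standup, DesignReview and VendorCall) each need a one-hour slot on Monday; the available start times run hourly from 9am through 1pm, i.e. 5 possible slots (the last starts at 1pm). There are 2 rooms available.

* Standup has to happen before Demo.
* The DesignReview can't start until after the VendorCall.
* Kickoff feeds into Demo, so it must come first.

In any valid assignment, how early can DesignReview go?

Precedence pushes DesignReview to at least 10am.
DesignReview at 10am is achievable: DesignReview -> 10am, VendorCall -> 9am, Kickoff -> 9am, Demo -> 11am, Standup -> 10am.

10am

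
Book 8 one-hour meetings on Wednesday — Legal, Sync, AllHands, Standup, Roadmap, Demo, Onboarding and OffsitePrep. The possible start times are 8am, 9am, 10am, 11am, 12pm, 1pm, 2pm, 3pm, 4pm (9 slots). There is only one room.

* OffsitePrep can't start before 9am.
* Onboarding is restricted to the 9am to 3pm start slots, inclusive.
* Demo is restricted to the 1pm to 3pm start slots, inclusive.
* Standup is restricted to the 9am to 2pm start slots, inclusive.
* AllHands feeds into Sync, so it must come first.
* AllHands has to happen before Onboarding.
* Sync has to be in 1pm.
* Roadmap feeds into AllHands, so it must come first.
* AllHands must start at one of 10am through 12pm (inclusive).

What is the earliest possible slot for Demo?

Demo is available from 1pm; Demo's own window allows nothing later than 3pm.
Demo at 2pm is achievable: Sync=1pm; Demo=2pm; OffsitePrep=12pm; Roadmap=8am; Legal=3pm; Standup=9am; Onboarding=11am; AllHands=10am.
Nothing earlier works — the capacity limit rule out every slot before 2pm.

2pm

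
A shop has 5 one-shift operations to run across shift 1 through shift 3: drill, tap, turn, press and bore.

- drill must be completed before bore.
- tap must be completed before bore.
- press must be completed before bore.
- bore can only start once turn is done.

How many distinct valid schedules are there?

17

Splitting on drill: it can be shift 1 (9), shift 2 (8). Listing each branch's schedules as (tap, turn, press, bore) by shift number:
drill=shift 1: (1,1,1,2) (1,1,1,3) (1,1,2,3) (1,2,1,3) (1,2,2,3) (2,1,1,3) (2,1,2,3) (2,2,1,3) (2,2,2,3) — 9.
drill=shift 2: (1,1,1,3) (1,1,2,3) (1,2,1,3) (1,2,2,3) (2,1,1,3) (2,1,2,3) (2,2,1,3) (2,2,2,3) — 8.
Summing: 9 + 8 = 17.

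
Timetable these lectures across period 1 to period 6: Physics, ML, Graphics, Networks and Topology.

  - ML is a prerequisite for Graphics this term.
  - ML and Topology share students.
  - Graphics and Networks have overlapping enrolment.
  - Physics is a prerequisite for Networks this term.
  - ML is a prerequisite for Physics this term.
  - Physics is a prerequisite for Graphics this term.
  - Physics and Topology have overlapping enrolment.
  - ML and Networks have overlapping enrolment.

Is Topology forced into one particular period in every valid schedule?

No

Topology can be period 1 (e.g. Topology -> period 1, Networks -> period 5, Graphics -> period 4, ML -> period 2, Physics -> period 3) or period 2 (e.g. ML -> period 1; Physics -> period 3; Graphics -> period 4; Topology -> period 2; Networks -> period 5).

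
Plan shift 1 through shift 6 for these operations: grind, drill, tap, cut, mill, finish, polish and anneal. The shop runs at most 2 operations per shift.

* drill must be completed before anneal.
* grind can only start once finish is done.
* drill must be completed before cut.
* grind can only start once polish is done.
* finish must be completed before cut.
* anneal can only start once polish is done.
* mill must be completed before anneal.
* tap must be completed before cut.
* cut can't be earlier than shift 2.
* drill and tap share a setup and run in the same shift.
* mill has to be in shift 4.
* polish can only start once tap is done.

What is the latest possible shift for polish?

shift 5

Precedence pushes polish to at least shift 2; downstream work caps polish at shift 5.
polish at shift 5 is achievable: mill in shift 4; polish in shift 5; finish in shift 2; grind in shift 6; drill in shift 1; anneal in shift 6; cut in shift 3; tap in shift 1.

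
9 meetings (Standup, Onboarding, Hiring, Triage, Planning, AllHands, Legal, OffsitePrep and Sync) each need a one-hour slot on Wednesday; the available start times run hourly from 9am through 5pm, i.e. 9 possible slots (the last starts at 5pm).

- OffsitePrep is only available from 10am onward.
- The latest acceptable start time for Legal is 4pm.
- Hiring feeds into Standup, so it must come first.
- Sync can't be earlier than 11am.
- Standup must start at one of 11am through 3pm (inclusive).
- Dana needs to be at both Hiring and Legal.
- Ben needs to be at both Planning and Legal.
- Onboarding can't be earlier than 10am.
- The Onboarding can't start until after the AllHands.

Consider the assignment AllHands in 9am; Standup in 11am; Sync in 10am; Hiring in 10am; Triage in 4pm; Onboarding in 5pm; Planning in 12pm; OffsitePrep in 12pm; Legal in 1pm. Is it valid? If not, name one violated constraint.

Sync can't be earlier than 11am — violated.
Standup must start at one of 11am through 3pm (inclusive) — holds.
OffsitePrep is only available from 10am onward — holds.
Ben needs to be at both Planning and Legal — holds.
The latest acceptable start time for Legal is 4pm — holds.
Onboarding can't be earlier than 10am — holds.
Dana needs to be at both Hiring and Legal — holds.
Hiring feeds into Standup, so it must come first — holds.
The Onboarding can't start until after the AllHands — holds.

No — it violates: Sync can't be earlier than 11am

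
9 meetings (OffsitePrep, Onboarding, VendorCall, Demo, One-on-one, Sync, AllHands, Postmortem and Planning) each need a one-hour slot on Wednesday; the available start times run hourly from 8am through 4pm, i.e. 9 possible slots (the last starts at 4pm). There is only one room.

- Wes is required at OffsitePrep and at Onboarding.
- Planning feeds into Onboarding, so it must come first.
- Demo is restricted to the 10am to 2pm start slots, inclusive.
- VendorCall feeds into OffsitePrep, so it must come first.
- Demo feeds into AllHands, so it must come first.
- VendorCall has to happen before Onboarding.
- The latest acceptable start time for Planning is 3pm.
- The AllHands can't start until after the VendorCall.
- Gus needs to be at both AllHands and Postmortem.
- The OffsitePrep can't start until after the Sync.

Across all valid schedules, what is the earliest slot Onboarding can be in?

10am

Precedence pushes Onboarding to at least 9am.
Onboarding at 10am is achievable: VendorCall in 9am; Demo in 11am; Onboarding in 10am; OffsitePrep in 1pm; One-on-one in 3pm; AllHands in 2pm; Sync in 12pm; Planning in 8am; Postmortem in 4pm.
Nothing earlier works — the conflict and capacity constraints rule out every slot before 10am.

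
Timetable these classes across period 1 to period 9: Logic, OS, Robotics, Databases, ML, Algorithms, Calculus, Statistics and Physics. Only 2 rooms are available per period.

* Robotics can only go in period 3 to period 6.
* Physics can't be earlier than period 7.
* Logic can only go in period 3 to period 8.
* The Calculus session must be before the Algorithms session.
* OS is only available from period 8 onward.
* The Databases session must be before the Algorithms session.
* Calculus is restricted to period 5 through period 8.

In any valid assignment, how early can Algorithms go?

period 6

Precedence pushes Algorithms to at least period 6.
Algorithms at period 6 is achievable: Physics -> period 7; Calculus -> period 5; Algorithms -> period 6; Statistics -> period 2; OS -> period 8; Databases -> period 1; Robotics -> period 3; ML -> period 1; Logic -> period 3.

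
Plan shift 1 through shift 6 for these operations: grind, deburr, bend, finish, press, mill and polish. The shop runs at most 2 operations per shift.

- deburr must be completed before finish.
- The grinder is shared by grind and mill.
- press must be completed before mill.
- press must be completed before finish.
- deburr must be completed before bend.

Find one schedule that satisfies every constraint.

deburr -> shift 1; finish -> shift 2; mill -> shift 3; bend -> shift 2; grind -> shift 4; polish -> shift 3; press -> shift 1

Checking: deburr(shift 1) before finish(shift 2); press(shift 1) before finish(shift 2); press(shift 1) before mill(shift 3); deburr(shift 1) before bend(shift 2); grind(shift 4) != mill(shift 3); max 2 per shift (cap 2).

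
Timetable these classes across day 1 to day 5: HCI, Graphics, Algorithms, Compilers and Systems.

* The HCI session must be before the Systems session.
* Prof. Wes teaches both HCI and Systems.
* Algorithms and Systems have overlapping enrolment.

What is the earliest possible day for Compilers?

day 1

Compilers at day 1 is achievable: Compilers=day 1; Systems=day 2; HCI=day 1; Algorithms=day 1; Graphics=day 1.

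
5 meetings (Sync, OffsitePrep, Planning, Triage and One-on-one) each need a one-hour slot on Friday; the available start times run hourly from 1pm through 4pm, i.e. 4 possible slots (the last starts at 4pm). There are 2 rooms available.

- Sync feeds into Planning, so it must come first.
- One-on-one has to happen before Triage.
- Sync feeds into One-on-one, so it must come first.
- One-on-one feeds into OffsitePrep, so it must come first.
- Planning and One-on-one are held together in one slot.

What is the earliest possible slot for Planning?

2pm

Precedence pushes Planning to at least 2pm; Planning must be in the same slot as One-on-one, which can't be after 3pm, so Planning is at most 3pm.
Planning at 2pm is achievable: Planning=2pm; OffsitePrep=3pm; One-on-one=2pm; Sync=1pm; Triage=3pm.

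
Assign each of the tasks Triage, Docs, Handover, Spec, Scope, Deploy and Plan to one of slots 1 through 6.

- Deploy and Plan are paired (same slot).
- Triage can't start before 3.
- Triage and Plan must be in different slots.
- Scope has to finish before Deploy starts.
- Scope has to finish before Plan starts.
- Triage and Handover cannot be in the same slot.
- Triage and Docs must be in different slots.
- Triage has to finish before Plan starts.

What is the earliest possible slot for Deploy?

4

Deploy must be in the same slot as Plan, which can't be before 4, so Deploy is at least 4.
Deploy at 4 is achievable: Spec in 1, Deploy in 4, Docs in 1, Plan in 4, Handover in 1, Triage in 3, Scope in 1.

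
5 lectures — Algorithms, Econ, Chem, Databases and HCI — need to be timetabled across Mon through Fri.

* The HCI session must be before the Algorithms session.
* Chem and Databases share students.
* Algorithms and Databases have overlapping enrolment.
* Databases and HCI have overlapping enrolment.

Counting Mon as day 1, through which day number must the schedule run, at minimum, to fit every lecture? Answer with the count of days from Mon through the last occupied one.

3 days

The precedence chain requires at least 2 distinct days.
Could 2 days be enough, i.e. nothing placed later than Tue? No: Algorithms must come after HCI (at Mon or later) → {Tue}; HCI must come before Algorithms (at Tue or earlier) → {Mon}; Databases can't share with HCI (Mon) → {Tue}; Databases can't share with Algorithms (Tue) → nothing is left.
So 2 days is not enough.
3 works (last occupied day: Wed): for example Algorithms=Tue, Chem=Mon, Databases=Wed, Econ=Mon, HCI=Mon.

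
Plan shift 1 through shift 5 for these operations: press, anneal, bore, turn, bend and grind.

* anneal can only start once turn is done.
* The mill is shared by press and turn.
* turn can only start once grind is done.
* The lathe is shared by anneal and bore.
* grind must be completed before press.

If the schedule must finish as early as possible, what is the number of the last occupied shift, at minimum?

The precedence chain requires at least 3 distinct shifts.
3 works (last occupied shift: shift 3): for example press -> shift 3; bend -> shift 1; bore -> shift 1; anneal -> shift 3; grind -> shift 1; turn -> shift 2.

shift 3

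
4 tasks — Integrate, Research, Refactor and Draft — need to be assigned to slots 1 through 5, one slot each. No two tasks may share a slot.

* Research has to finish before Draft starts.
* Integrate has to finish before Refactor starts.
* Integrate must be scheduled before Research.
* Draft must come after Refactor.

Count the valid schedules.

10

Splitting on Integrate: it can be 1 (8), 2 (2). Listing each branch's schedules as (Research, Refactor, Draft):
Integrate=1: (2,3,4) (2,3,5) (2,4,5) (3,2,4) (3,2,5) (3,4,5) (4,2,5) (4,3,5) — 8.
Integrate=2: (3,4,5) (4,3,5) — 2.
Summing: 8 + 2 = 10.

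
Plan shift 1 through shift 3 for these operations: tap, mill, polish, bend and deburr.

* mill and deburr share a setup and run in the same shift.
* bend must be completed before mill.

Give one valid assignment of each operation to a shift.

mill in shift 2; tap in shift 1; deburr in shift 2; bend in shift 1; polish in shift 1

Checking: bend(shift 1) before mill(shift 2); mill = deburr = shift 2.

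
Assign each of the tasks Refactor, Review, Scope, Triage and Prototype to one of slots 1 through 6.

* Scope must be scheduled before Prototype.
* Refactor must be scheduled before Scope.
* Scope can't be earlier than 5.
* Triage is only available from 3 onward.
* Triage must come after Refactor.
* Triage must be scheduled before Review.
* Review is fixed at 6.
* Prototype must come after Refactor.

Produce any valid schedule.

Prototype -> 6, Refactor -> 1, Review -> 6, Scope -> 5, Triage -> 3

Checking: Refactor(1) before Triage(3); Refactor(1) before Scope(5); Triage(3) before Review(6); Scope(5) before Prototype(6); Refactor(1) before Prototype(6); Triage=3 in [3,6]; Scope=5 in [5,6]; Review=6 in [6,6].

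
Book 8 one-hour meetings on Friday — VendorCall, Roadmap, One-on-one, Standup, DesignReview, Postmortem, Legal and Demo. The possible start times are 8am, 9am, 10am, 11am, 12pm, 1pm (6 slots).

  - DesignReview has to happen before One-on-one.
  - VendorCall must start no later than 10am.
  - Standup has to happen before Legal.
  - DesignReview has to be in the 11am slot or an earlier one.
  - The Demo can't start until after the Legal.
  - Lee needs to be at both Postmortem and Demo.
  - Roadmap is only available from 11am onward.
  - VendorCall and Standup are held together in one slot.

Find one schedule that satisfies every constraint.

DesignReview -> 8am, Standup -> 8am, Legal -> 9am, Roadmap -> 11am, Demo -> 10am, VendorCall -> 8am, Postmortem -> 8am, One-on-one -> 9am

Checking: DesignReview(8am) before One-on-one(9am); Standup(8am) before Legal(9am); Legal(9am) before Demo(10am); Postmortem(8am) != Demo(10am); VendorCall = Standup = 8am; Roadmap=11am in [11am,1pm]; DesignReview=8am in [8am,11am]; VendorCall=8am in [8am,10am].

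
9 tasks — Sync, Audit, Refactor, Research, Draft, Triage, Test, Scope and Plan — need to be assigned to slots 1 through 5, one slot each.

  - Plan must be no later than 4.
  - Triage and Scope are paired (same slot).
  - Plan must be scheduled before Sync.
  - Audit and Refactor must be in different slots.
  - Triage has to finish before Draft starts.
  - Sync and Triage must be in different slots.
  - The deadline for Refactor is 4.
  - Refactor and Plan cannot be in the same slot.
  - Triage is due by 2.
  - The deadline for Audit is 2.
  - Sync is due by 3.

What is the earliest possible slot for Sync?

Precedence pushes Sync to at least 2; Sync's own window allows nothing later than 3.
Sync at 2 is achievable: Refactor in 2, Audit in 1, Test in 1, Plan in 1, Scope in 1, Sync in 2, Draft in 2, Research in 1, Triage in 1.

2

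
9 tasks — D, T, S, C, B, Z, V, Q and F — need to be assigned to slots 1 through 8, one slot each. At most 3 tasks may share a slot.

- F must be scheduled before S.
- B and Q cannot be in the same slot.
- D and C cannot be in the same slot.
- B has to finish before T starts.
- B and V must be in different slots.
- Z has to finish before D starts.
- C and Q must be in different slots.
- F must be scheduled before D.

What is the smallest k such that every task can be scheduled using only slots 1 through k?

The precedence chain requires at least 2 distinct slots.
With at most 3 per slot and 9 tasks, at least 3 slots are needed.
3 works (last occupied slot: 3): for example F -> 1; V -> 3; D -> 2; C -> 3; Z -> 1; B -> 1; Q -> 2; S -> 3; T -> 2.

3 slots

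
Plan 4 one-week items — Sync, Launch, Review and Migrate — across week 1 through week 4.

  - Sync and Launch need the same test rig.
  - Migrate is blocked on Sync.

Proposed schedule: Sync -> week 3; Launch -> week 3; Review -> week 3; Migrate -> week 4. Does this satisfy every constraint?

Sync and Launch need the same test rig — violated.
Migrate is blocked on Sync — holds.

Invalid. Sync and Launch need the same test rig.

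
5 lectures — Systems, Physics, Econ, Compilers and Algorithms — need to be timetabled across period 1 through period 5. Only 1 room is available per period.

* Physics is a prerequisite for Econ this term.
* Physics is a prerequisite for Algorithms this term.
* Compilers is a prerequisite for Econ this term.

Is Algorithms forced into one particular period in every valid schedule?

Algorithms can be period 2 (e.g. Systems=period 5, Algorithms=period 2, Physics=period 1, Compilers=period 3, Econ=period 4) or period 3 (e.g. Econ in period 4; Compilers in period 2; Algorithms in period 3; Systems in period 5; Physics in period 1).

No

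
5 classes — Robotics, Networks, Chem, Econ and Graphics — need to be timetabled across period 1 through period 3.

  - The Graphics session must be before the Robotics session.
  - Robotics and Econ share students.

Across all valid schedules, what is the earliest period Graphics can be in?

Downstream work caps Graphics at period 2.
Graphics at period 1 is achievable: Econ in period 1; Networks in period 1; Robotics in period 2; Chem in period 1; Graphics in period 1.

period 1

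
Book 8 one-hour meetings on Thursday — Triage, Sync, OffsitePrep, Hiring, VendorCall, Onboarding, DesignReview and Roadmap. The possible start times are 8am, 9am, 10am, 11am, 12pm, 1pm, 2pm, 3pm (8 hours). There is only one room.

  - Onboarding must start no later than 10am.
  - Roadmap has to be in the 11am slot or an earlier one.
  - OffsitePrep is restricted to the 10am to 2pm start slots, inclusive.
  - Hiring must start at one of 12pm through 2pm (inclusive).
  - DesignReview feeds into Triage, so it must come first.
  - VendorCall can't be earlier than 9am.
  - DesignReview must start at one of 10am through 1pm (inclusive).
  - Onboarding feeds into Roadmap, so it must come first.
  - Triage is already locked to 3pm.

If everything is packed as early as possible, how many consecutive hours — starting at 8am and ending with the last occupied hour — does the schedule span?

The precedence chain requires at least 2 distinct hours.
With at most 1 per hour and 8 meetings, at least 8 hours are needed.
Triage can't be placed before 3pm — that is hour 8 counting from 8am — so the schedule must run through at least 8 hours.
8 works (last occupied hour: 3pm): for example Onboarding -> 8am, Triage -> 3pm, Hiring -> 12pm, VendorCall -> 1pm, Roadmap -> 9am, Sync -> 2pm, OffsitePrep -> 11am, DesignReview -> 10am.

8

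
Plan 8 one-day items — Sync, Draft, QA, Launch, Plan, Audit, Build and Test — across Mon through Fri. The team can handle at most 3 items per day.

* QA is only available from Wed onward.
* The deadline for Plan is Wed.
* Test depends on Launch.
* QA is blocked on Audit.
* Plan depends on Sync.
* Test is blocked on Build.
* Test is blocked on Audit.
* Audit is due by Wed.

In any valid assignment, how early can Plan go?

Tue

Precedence pushes Plan to at least Tue; Plan's own window allows nothing later than Wed.
Plan at Tue is achievable: Test -> Wed; Audit -> Mon; Build -> Tue; Plan -> Tue; QA -> Wed; Sync -> Mon; Draft -> Tue; Launch -> Mon.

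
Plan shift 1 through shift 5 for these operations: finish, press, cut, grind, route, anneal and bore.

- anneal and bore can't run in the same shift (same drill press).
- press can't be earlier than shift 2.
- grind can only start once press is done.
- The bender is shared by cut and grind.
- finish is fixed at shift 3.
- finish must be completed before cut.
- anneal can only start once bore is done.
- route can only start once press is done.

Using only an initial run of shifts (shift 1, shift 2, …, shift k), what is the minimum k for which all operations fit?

4 shifts

The precedence chain requires at least 2 distinct shifts.
Propagating the time windows through the other constraints, cut can't land before shift 4, so the schedule must run through at least shift 4.
4 works (last occupied shift: shift 4): for example bore -> shift 1; grind -> shift 3; finish -> shift 3; anneal -> shift 2; route -> shift 3; press -> shift 2; cut -> shift 4.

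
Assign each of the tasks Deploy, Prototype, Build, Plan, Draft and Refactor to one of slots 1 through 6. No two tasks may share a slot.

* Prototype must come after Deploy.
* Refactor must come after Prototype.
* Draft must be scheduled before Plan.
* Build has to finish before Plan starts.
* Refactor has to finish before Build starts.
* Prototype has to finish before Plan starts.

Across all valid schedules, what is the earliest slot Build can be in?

4

Precedence pushes Build to at least 4; downstream work caps Build at 5.
Build at 4 is achievable: Deploy -> 1; Draft -> 5; Plan -> 6; Prototype -> 2; Build -> 4; Refactor -> 3.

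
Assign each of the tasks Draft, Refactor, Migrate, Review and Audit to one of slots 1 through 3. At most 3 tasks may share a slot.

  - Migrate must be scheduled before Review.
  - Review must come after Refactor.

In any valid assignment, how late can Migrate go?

Downstream work caps Migrate at 2.
Migrate at 2 is achievable: Audit in 1; Migrate in 2; Review in 3; Refactor in 1; Draft in 1.

2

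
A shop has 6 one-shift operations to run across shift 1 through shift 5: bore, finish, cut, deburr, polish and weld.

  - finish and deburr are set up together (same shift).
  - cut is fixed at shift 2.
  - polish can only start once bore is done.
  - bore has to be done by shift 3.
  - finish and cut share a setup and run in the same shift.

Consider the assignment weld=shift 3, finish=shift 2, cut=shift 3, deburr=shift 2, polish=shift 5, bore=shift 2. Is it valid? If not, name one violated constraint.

No. finish and cut share a setup and run in the same shift is not satisfied.

finish and deburr are set up together (same shift) — holds.
bore has to be done by shift 3 — holds.
finish and cut share a setup and run in the same shift — violated.
cut is fixed at shift 2 — violated.
polish can only start once bore is done — holds.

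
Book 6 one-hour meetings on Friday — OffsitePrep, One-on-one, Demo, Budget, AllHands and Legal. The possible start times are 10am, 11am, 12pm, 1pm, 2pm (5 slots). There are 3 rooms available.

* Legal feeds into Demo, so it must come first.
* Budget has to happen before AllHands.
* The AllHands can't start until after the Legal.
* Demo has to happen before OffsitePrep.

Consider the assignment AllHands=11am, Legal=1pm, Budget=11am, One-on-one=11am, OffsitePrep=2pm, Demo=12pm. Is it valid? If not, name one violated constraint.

The AllHands can't start until after the Legal — violated.
Budget has to happen before AllHands — violated.
There are 3 rooms available — holds.
Legal feeds into Demo, so it must come first — violated.
Demo has to happen before OffsitePrep — holds.

No. The AllHands can't start until after the Legal is not satisfied.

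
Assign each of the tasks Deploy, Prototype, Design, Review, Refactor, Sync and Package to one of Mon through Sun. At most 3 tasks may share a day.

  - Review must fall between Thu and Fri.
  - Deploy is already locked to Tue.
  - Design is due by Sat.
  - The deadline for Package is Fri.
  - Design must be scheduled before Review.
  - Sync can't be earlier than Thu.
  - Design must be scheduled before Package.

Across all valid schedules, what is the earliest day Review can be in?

Review is available from Thu; Review's own window allows nothing later than Fri.
Review at Thu is achievable: Deploy -> Tue; Sync -> Thu; Refactor -> Mon; Package -> Tue; Prototype -> Mon; Review -> Thu; Design -> Mon.

Thu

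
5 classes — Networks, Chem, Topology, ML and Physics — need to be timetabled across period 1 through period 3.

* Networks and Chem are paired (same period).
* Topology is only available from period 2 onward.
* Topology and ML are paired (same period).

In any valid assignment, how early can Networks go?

Networks at period 1 is achievable: Physics -> period 1; Networks -> period 1; Chem -> period 1; ML -> period 2; Topology -> period 2.

period 1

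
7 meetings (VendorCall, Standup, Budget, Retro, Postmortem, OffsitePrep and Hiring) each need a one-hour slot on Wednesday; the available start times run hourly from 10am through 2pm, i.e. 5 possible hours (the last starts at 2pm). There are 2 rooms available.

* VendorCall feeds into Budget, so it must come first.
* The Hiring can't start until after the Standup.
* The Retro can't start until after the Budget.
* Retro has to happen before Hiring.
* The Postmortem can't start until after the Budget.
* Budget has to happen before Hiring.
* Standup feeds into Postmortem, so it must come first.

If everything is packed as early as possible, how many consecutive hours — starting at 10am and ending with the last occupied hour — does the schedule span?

4 hours

The precedence chain requires at least 4 distinct hours.
With at most 2 per hour and 7 meetings, at least 4 hours are needed.
4 works (last occupied hour: 1pm): for example Retro in 12pm, VendorCall in 10am, Hiring in 1pm, Postmortem in 12pm, Standup in 10am, OffsitePrep in 11am, Budget in 11am.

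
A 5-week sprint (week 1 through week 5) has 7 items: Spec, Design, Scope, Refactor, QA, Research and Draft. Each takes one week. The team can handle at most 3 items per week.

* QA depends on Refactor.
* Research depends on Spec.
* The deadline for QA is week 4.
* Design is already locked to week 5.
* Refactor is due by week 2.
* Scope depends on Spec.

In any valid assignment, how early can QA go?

week 2

Precedence pushes QA to at least week 2; QA's own window allows nothing later than week 4.
QA at week 2 is achievable: Design in week 5, Scope in week 2, Draft in week 1, Spec in week 1, Research in week 2, Refactor in week 1, QA in week 2.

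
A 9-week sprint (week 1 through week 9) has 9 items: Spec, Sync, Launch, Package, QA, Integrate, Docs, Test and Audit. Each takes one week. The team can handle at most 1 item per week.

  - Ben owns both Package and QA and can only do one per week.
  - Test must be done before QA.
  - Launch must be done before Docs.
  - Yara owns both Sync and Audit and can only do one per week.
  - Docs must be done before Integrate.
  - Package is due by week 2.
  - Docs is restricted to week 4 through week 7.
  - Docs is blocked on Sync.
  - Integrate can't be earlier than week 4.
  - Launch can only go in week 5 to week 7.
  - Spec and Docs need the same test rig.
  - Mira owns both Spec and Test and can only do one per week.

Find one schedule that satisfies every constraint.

Spec in week 8; Docs in week 6; Test in week 3; Sync in week 2; Launch in week 5; QA in week 4; Integrate in week 7; Audit in week 9; Package in week 1

Checking: Sync(week 2) before Docs(week 6); Test(week 3) before QA(week 4); Launch(week 5) before Docs(week 6); Docs(week 6) before Integrate(week 7); Package(week 1) != QA(week 4); Spec(week 8) != Test(week 3); Spec(week 8) != Docs(week 6); Sync(week 2) != Audit(week 9); Integrate=week 7 in [week 4,week 9]; Launch=week 5 in [week 5,week 7]; Docs=week 6 in [week 4,week 7]; Package=week 1 in [week 1,week 2]; max 1 per week (cap 1).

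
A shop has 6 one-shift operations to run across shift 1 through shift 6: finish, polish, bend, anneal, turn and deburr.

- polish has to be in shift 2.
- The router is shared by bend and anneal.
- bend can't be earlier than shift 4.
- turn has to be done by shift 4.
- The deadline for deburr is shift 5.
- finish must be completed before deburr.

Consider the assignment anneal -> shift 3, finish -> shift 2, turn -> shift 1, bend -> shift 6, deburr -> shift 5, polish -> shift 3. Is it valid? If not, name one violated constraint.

The router is shared by bend and anneal — holds.
polish has to be in shift 2 — violated.
bend can't be earlier than shift 4 — holds.
finish must be completed before deburr — holds.
The deadline for deburr is shift 5 — holds.
turn has to be done by shift 4 — holds.

No. polish has to be in shift 2 is not satisfied.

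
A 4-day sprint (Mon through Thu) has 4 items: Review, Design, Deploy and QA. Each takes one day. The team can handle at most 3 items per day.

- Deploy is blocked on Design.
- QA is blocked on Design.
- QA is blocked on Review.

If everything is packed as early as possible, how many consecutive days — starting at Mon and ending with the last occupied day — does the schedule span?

The precedence chain requires at least 2 distinct days.
With at most 3 per day and 4 tasks, at least 2 days are needed.
2 works (last occupied day: Tue): for example Design in Mon, Deploy in Tue, QA in Tue, Review in Mon.

2 days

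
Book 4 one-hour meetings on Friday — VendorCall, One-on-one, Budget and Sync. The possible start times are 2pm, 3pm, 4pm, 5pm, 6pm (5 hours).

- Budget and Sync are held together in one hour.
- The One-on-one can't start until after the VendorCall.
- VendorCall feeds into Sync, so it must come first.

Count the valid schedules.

Splitting on VendorCall: it can be 2pm (16), 3pm (9), 4pm (4), 5pm (1). Listing each branch's schedules as (One-on-one, Budget, Sync):
VendorCall=2pm: (3pm,3pm,3pm) (3pm,4pm,4pm) (3pm,5pm,5pm) (3pm,6pm,6pm) (4pm,3pm,3pm) (4pm,4pm,4pm) (4pm,5pm,5pm) (4pm,6pm,6pm) (5pm,3pm,3pm) (5pm,4pm,4pm) (5pm,5pm,5pm) (5pm,6pm,6pm) (6pm,3pm,3pm) (6pm,4pm,4pm) (6pm,5pm,5pm) (6pm,6pm,6pm) — 16.
VendorCall=3pm: (4pm,4pm,4pm) (4pm,5pm,5pm) (4pm,6pm,6pm) (5pm,4pm,4pm) (5pm,5pm,5pm) (5pm,6pm,6pm) (6pm,4pm,4pm) (6pm,5pm,5pm) (6pm,6pm,6pm) — 9.
VendorCall=4pm: (5pm,5pm,5pm) (5pm,6pm,6pm) (6pm,5pm,5pm) (6pm,6pm,6pm) — 4.
VendorCall=5pm: (6pm,6pm,6pm) — 1.
Summing: 16 + 9 + 4 + 1 = 30.

30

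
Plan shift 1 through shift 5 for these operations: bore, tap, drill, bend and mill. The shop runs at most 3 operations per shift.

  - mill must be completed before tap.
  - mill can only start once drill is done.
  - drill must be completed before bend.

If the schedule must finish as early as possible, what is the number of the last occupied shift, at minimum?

3

The precedence chain requires at least 3 distinct shifts.
With at most 3 per shift and 5 operations, at least 2 shifts are needed.
3 works (last occupied shift: shift 3): for example bore in shift 1, drill in shift 1, bend in shift 2, mill in shift 2, tap in shift 3.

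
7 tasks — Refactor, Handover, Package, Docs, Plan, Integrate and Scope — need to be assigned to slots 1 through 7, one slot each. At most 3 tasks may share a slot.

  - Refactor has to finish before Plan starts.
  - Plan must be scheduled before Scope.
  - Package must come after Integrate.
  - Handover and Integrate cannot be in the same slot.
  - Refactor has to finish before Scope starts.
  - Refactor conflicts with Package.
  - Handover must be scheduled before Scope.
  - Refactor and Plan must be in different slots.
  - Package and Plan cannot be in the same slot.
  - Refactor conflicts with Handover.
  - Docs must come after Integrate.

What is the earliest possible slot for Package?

2

Precedence pushes Package to at least 2.
Package at 2 is achievable: Integrate in 1; Scope in 4; Refactor in 1; Docs in 2; Handover in 2; Package in 2; Plan in 3.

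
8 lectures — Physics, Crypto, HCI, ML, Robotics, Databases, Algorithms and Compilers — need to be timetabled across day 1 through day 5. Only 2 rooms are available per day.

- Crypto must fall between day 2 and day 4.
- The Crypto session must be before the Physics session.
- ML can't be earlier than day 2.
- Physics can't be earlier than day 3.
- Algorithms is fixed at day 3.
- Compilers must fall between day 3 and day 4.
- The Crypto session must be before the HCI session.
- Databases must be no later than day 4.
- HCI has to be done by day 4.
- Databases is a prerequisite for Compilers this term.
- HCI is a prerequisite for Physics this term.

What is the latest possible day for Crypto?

day 3

Crypto is available from day 2; Crypto's own window allows nothing later than day 4; downstream work caps Crypto at day 3.
Crypto at day 3 is achievable: HCI=day 4, Crypto=day 3, Robotics=day 1, Algorithms=day 3, ML=day 2, Databases=day 1, Physics=day 5, Compilers=day 4.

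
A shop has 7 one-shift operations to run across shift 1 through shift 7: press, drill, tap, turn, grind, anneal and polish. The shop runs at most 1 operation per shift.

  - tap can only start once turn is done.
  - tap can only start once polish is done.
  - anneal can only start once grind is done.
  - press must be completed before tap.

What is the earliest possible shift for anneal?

shift 2

Precedence pushes anneal to at least shift 2.
anneal at shift 2 is achievable: drill=shift 7; polish=shift 5; anneal=shift 2; grind=shift 1; tap=shift 6; turn=shift 4; press=shift 3.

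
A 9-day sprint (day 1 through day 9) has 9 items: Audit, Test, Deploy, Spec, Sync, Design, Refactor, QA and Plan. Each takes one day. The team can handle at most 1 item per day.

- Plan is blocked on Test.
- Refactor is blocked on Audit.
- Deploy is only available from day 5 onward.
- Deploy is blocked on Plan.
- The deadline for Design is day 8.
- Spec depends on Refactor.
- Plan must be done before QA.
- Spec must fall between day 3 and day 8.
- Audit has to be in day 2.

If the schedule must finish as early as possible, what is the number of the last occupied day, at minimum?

day 9

The precedence chain requires at least 3 distinct days.
With at most 1 per day and 9 work items, at least 9 days are needed.
Deploy can't be placed before day 5, so the schedule must run through at least day 5.
9 works (last occupied day: day 9): for example Deploy in day 5; Spec in day 6; Audit in day 2; QA in day 8; Sync in day 9; Design in day 7; Plan in day 3; Refactor in day 4; Test in day 1.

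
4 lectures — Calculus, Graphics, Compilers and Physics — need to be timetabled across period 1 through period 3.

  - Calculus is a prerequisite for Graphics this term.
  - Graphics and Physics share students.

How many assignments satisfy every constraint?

Splitting on Calculus: it can be period 1 (12), period 2 (6). Listing each branch's schedules as (Graphics, Compilers, Physics) by period number:
Calculus=period 1: (2,1,1) (2,1,3) (2,2,1) (2,2,3) (2,3,1) (2,3,3) (3,1,1) (3,1,2) (3,2,1) (3,2,2) (3,3,1) (3,3,2) — 12.
Calculus=period 2: (3,1,1) (3,1,2) (3,2,1) (3,2,2) (3,3,1) (3,3,2) — 6.
Summing: 12 + 6 = 18.

18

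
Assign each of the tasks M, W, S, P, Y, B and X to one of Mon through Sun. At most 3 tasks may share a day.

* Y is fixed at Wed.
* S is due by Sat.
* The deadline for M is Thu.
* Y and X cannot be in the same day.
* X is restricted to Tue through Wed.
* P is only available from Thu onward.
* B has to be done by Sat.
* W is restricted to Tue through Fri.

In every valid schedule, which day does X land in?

X's window is Tue–Wed.
Y is fixed at Wed, and X can't share a day with Y.
So X must be Tue.

Tue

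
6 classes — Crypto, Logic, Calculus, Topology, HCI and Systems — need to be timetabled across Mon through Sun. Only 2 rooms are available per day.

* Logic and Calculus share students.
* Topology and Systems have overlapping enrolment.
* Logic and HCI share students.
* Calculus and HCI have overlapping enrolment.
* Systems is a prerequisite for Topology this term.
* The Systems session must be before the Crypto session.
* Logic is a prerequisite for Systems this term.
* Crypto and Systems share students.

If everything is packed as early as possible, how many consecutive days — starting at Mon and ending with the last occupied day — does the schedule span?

4 days

The precedence chain requires at least 3 distinct days.
With at most 2 per day and 6 classes, at least 3 days are needed.
Could 3 days be enough, i.e. nothing placed later than Wed? No: Crypto must come after Systems (at Mon or later) → {Tue, Wed}; Systems must come before Crypto (at Wed or earlier) → {Mon, Tue}; Systems must come after Logic (at Mon or later) → {Tue}; Logic must come before Systems (at Tue or earlier) → {Mon}; Topology must come after Systems (at Tue or later) → {Wed}; Crypto can't share with Systems (Tue) → {Wed}; HCI can't share with Logic (Mon) → {Tue, Wed}; Calculus can't share with Logic (Mon) → {Tue, Wed}; Calculus can't use Wed, already full with Crypto and Topology (limit 2) → {Tue}; HCI can't use Wed, already full with Crypto and Topology (limit 2) → {Tue}; HCI can't share with Calculus (Tue) → nothing is left.
So 3 days is not enough.
4 works (last occupied day: Thu): for example Topology in Wed, Calculus in Tue, Systems in Tue, Crypto in Wed, Logic in Mon, HCI in Thu.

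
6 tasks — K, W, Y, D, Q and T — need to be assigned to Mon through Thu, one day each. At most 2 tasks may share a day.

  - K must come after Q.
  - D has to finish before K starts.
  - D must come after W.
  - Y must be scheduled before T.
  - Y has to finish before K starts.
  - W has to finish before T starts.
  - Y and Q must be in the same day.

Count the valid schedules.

5

Splitting on W: it can be Mon (3), Tue (2). Listing each branch's schedules as (K, Y, D, Q, T):
W=Mon: (Thu,Tue,Wed,Tue,Wed) (Thu,Tue,Wed,Tue,Thu) (Thu,Wed,Tue,Wed,Thu) — 3.
W=Tue: (Thu,Mon,Wed,Mon,Wed) (Thu,Mon,Wed,Mon,Thu) — 2.
Summing: 3 + 2 = 5.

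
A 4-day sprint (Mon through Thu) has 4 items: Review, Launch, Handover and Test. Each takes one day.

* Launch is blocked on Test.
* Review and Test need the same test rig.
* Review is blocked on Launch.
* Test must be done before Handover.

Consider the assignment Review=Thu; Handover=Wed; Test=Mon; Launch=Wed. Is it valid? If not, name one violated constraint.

Review and Test need the same test rig — holds.
Launch is blocked on Test — holds.
Test must be done before Handover — holds.
Review is blocked on Launch — holds.

Yes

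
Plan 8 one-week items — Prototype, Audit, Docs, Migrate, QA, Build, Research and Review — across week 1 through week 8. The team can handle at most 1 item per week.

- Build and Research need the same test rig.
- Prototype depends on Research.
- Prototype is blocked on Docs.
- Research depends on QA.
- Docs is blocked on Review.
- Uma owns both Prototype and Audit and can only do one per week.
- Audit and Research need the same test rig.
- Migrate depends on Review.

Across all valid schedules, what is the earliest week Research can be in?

Precedence pushes Research to at least week 2; downstream work caps Research at week 7.
Research at week 2 is achievable: Prototype -> week 5, Research -> week 2, Migrate -> week 6, Audit -> week 7, Review -> week 3, Build -> week 8, QA -> week 1, Docs -> week 4.

week 2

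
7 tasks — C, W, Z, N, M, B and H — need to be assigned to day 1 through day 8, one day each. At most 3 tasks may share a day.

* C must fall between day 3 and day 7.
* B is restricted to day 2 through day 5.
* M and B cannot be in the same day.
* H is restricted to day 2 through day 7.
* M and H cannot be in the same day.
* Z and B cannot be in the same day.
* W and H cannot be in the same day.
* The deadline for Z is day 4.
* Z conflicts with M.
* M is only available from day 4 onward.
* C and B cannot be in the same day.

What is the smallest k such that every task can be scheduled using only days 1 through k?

With at most 3 per day and 7 tasks, at least 3 days are needed.
M can't be placed before day 4, so the schedule must run through at least day 4.
4 works (last occupied day: day 4): for example C=day 3; N=day 1; W=day 1; B=day 2; M=day 4; Z=day 1; H=day 2.

4 days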